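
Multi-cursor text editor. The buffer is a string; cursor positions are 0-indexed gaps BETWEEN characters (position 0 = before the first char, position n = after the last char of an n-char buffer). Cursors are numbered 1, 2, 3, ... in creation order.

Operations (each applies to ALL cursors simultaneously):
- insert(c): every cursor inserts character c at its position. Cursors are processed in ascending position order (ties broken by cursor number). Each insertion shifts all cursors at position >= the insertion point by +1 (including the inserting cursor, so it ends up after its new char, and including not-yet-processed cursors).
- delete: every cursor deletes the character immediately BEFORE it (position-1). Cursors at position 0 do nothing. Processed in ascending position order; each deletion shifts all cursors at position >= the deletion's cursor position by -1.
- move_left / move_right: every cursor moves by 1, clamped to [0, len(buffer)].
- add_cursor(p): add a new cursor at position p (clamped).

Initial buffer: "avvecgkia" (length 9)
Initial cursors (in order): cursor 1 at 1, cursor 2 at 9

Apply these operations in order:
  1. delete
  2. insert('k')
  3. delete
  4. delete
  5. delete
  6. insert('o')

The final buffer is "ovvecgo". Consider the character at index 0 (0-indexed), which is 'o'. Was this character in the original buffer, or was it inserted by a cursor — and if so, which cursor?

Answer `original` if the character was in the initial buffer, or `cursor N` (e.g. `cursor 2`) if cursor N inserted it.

Answer: cursor 1

Derivation:
After op 1 (delete): buffer="vvecgki" (len 7), cursors c1@0 c2@7, authorship .......
After op 2 (insert('k')): buffer="kvvecgkik" (len 9), cursors c1@1 c2@9, authorship 1.......2
After op 3 (delete): buffer="vvecgki" (len 7), cursors c1@0 c2@7, authorship .......
After op 4 (delete): buffer="vvecgk" (len 6), cursors c1@0 c2@6, authorship ......
After op 5 (delete): buffer="vvecg" (len 5), cursors c1@0 c2@5, authorship .....
After op 6 (insert('o')): buffer="ovvecgo" (len 7), cursors c1@1 c2@7, authorship 1.....2
Authorship (.=original, N=cursor N): 1 . . . . . 2
Index 0: author = 1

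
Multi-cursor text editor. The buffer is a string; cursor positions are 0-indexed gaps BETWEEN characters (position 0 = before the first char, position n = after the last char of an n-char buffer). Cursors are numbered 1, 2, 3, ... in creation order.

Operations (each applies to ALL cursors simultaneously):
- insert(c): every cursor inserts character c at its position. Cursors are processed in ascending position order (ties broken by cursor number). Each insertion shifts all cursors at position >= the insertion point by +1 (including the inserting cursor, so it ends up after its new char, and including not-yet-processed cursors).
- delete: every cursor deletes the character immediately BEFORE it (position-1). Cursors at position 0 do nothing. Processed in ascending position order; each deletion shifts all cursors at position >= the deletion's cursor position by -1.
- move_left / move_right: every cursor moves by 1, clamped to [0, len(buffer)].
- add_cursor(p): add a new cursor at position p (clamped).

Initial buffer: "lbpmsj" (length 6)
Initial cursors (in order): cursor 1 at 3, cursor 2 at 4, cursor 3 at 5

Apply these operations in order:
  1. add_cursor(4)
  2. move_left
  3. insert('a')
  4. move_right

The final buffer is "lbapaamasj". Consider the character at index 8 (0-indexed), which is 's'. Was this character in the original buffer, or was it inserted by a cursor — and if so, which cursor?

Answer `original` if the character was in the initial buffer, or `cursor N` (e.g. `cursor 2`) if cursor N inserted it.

After op 1 (add_cursor(4)): buffer="lbpmsj" (len 6), cursors c1@3 c2@4 c4@4 c3@5, authorship ......
After op 2 (move_left): buffer="lbpmsj" (len 6), cursors c1@2 c2@3 c4@3 c3@4, authorship ......
After op 3 (insert('a')): buffer="lbapaamasj" (len 10), cursors c1@3 c2@6 c4@6 c3@8, authorship ..1.24.3..
After op 4 (move_right): buffer="lbapaamasj" (len 10), cursors c1@4 c2@7 c4@7 c3@9, authorship ..1.24.3..
Authorship (.=original, N=cursor N): . . 1 . 2 4 . 3 . .
Index 8: author = original

Answer: original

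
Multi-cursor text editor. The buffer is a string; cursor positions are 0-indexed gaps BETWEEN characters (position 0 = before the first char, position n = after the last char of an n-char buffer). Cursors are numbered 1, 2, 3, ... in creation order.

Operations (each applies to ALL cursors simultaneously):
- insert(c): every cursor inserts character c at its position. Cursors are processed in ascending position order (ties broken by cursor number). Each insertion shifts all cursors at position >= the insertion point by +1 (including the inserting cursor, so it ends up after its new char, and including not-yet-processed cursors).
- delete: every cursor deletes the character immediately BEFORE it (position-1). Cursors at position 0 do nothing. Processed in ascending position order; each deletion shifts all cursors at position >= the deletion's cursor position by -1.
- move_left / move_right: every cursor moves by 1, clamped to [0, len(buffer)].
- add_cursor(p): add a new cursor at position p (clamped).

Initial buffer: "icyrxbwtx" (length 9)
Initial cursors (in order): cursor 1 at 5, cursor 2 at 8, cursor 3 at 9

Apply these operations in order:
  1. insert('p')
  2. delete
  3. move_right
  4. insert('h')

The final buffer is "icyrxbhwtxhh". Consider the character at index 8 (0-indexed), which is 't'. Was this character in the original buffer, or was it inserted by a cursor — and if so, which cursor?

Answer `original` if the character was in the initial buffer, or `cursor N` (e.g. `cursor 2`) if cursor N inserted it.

Answer: original

Derivation:
After op 1 (insert('p')): buffer="icyrxpbwtpxp" (len 12), cursors c1@6 c2@10 c3@12, authorship .....1...2.3
After op 2 (delete): buffer="icyrxbwtx" (len 9), cursors c1@5 c2@8 c3@9, authorship .........
After op 3 (move_right): buffer="icyrxbwtx" (len 9), cursors c1@6 c2@9 c3@9, authorship .........
After op 4 (insert('h')): buffer="icyrxbhwtxhh" (len 12), cursors c1@7 c2@12 c3@12, authorship ......1...23
Authorship (.=original, N=cursor N): . . . . . . 1 . . . 2 3
Index 8: author = original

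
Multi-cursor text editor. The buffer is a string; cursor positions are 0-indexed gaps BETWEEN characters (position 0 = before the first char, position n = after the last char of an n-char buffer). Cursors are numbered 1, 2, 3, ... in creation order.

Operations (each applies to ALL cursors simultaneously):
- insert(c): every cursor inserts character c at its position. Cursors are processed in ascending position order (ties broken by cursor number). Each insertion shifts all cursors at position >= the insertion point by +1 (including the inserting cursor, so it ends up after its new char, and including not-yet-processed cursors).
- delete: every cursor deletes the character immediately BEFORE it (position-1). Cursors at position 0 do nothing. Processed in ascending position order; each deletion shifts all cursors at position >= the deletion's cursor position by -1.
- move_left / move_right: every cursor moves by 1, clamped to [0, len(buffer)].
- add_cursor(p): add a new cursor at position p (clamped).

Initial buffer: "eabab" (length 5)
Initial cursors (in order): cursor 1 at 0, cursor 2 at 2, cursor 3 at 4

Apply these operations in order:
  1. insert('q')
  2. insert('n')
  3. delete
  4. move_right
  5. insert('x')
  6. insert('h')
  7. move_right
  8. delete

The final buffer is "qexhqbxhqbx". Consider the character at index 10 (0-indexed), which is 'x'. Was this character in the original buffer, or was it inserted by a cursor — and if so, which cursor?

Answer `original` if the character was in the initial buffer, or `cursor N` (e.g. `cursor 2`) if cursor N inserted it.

Answer: cursor 3

Derivation:
After op 1 (insert('q')): buffer="qeaqbaqb" (len 8), cursors c1@1 c2@4 c3@7, authorship 1..2..3.
After op 2 (insert('n')): buffer="qneaqnbaqnb" (len 11), cursors c1@2 c2@6 c3@10, authorship 11..22..33.
After op 3 (delete): buffer="qeaqbaqb" (len 8), cursors c1@1 c2@4 c3@7, authorship 1..2..3.
After op 4 (move_right): buffer="qeaqbaqb" (len 8), cursors c1@2 c2@5 c3@8, authorship 1..2..3.
After op 5 (insert('x')): buffer="qexaqbxaqbx" (len 11), cursors c1@3 c2@7 c3@11, authorship 1.1.2.2.3.3
After op 6 (insert('h')): buffer="qexhaqbxhaqbxh" (len 14), cursors c1@4 c2@9 c3@14, authorship 1.11.2.22.3.33
After op 7 (move_right): buffer="qexhaqbxhaqbxh" (len 14), cursors c1@5 c2@10 c3@14, authorship 1.11.2.22.3.33
After op 8 (delete): buffer="qexhqbxhqbx" (len 11), cursors c1@4 c2@8 c3@11, authorship 1.112.223.3
Authorship (.=original, N=cursor N): 1 . 1 1 2 . 2 2 3 . 3
Index 10: author = 3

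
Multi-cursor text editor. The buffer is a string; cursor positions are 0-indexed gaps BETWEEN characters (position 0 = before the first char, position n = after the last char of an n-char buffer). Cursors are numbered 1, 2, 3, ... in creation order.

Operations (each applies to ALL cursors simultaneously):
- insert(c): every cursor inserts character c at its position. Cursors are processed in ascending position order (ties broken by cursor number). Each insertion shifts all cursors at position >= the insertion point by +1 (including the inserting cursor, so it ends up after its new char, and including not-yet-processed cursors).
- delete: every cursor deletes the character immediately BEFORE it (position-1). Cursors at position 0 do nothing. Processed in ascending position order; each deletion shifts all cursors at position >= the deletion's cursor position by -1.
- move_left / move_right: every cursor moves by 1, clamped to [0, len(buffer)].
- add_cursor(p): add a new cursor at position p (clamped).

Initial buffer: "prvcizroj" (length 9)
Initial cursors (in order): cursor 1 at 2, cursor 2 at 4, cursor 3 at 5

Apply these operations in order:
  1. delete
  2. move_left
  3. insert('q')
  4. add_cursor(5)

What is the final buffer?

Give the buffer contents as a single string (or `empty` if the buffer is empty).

After op 1 (delete): buffer="pvzroj" (len 6), cursors c1@1 c2@2 c3@2, authorship ......
After op 2 (move_left): buffer="pvzroj" (len 6), cursors c1@0 c2@1 c3@1, authorship ......
After op 3 (insert('q')): buffer="qpqqvzroj" (len 9), cursors c1@1 c2@4 c3@4, authorship 1.23.....
After op 4 (add_cursor(5)): buffer="qpqqvzroj" (len 9), cursors c1@1 c2@4 c3@4 c4@5, authorship 1.23.....

Answer: qpqqvzroj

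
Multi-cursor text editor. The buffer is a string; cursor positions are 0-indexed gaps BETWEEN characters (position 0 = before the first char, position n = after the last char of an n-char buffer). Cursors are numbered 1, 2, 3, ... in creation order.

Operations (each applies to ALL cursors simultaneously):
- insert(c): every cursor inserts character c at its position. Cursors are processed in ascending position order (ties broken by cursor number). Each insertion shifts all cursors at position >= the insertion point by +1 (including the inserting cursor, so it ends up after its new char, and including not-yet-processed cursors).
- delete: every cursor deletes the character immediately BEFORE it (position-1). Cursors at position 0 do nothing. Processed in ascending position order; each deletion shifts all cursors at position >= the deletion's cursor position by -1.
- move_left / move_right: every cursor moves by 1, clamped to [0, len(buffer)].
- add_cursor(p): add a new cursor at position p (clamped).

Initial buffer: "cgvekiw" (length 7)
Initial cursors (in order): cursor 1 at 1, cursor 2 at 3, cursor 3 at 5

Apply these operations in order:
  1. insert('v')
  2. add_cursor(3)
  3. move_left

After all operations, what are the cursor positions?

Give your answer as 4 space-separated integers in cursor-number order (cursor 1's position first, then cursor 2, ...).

Answer: 1 4 7 2

Derivation:
After op 1 (insert('v')): buffer="cvgvvekviw" (len 10), cursors c1@2 c2@5 c3@8, authorship .1..2..3..
After op 2 (add_cursor(3)): buffer="cvgvvekviw" (len 10), cursors c1@2 c4@3 c2@5 c3@8, authorship .1..2..3..
After op 3 (move_left): buffer="cvgvvekviw" (len 10), cursors c1@1 c4@2 c2@4 c3@7, authorship .1..2..3..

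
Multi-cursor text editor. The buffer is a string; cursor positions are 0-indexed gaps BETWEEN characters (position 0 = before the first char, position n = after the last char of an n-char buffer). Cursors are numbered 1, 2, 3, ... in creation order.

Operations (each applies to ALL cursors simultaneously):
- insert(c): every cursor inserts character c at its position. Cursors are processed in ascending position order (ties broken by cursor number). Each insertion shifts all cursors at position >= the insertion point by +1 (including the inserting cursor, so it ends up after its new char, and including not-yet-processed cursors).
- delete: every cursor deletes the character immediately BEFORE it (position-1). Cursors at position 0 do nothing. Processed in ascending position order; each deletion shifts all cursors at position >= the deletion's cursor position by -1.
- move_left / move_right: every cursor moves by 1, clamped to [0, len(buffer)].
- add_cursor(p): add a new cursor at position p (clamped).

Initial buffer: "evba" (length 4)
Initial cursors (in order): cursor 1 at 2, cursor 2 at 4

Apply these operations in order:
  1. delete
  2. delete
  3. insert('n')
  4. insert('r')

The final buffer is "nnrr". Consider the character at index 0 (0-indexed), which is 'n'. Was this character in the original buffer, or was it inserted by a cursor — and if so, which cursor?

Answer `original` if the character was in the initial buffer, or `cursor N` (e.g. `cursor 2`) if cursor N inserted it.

Answer: cursor 1

Derivation:
After op 1 (delete): buffer="eb" (len 2), cursors c1@1 c2@2, authorship ..
After op 2 (delete): buffer="" (len 0), cursors c1@0 c2@0, authorship 
After op 3 (insert('n')): buffer="nn" (len 2), cursors c1@2 c2@2, authorship 12
After op 4 (insert('r')): buffer="nnrr" (len 4), cursors c1@4 c2@4, authorship 1212
Authorship (.=original, N=cursor N): 1 2 1 2
Index 0: author = 1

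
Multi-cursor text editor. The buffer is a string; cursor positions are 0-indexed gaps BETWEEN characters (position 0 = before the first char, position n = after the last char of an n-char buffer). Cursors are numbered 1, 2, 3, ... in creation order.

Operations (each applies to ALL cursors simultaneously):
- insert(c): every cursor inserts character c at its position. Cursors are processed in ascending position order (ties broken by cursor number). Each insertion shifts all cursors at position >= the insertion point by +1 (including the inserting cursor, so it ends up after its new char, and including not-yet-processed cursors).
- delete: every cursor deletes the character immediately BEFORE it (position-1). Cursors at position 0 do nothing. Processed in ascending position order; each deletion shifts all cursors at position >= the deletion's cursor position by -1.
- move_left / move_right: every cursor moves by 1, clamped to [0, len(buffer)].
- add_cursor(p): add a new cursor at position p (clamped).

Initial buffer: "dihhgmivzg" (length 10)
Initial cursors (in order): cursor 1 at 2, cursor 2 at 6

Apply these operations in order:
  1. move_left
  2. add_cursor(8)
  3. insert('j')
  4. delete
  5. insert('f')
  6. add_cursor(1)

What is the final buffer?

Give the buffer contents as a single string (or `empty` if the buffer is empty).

After op 1 (move_left): buffer="dihhgmivzg" (len 10), cursors c1@1 c2@5, authorship ..........
After op 2 (add_cursor(8)): buffer="dihhgmivzg" (len 10), cursors c1@1 c2@5 c3@8, authorship ..........
After op 3 (insert('j')): buffer="djihhgjmivjzg" (len 13), cursors c1@2 c2@7 c3@11, authorship .1....2...3..
After op 4 (delete): buffer="dihhgmivzg" (len 10), cursors c1@1 c2@5 c3@8, authorship ..........
After op 5 (insert('f')): buffer="dfihhgfmivfzg" (len 13), cursors c1@2 c2@7 c3@11, authorship .1....2...3..
After op 6 (add_cursor(1)): buffer="dfihhgfmivfzg" (len 13), cursors c4@1 c1@2 c2@7 c3@11, authorship .1....2...3..

Answer: dfihhgfmivfzg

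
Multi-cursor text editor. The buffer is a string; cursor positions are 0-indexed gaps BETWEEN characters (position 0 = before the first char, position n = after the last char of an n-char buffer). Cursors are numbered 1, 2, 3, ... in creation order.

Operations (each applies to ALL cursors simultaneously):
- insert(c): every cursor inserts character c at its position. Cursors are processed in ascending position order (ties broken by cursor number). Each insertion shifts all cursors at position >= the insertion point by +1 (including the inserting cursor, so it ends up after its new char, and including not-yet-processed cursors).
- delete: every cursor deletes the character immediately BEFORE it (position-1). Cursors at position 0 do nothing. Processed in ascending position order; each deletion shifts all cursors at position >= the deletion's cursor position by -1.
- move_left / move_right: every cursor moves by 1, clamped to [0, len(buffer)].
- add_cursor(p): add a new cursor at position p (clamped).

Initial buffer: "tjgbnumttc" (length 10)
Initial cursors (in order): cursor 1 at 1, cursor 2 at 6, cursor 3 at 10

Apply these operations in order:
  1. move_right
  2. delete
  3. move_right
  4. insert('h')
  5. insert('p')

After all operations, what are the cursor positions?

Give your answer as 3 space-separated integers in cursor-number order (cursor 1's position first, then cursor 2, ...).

After op 1 (move_right): buffer="tjgbnumttc" (len 10), cursors c1@2 c2@7 c3@10, authorship ..........
After op 2 (delete): buffer="tgbnutt" (len 7), cursors c1@1 c2@5 c3@7, authorship .......
After op 3 (move_right): buffer="tgbnutt" (len 7), cursors c1@2 c2@6 c3@7, authorship .......
After op 4 (insert('h')): buffer="tghbnuthth" (len 10), cursors c1@3 c2@8 c3@10, authorship ..1....2.3
After op 5 (insert('p')): buffer="tghpbnuthpthp" (len 13), cursors c1@4 c2@10 c3@13, authorship ..11....22.33

Answer: 4 10 13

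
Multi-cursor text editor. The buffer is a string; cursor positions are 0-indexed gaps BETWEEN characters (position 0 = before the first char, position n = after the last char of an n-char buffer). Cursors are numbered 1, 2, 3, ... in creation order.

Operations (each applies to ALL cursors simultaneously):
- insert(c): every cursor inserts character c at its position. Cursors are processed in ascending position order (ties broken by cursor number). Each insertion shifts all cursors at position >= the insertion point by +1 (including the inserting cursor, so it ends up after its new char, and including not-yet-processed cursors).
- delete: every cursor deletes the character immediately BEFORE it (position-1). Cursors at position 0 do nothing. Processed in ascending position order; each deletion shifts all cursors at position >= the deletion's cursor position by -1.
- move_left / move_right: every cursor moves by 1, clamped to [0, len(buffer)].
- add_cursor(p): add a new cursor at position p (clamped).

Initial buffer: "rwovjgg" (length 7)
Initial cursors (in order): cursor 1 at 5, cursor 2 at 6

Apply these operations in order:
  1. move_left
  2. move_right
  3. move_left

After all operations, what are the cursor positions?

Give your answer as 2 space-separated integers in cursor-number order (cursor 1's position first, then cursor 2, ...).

After op 1 (move_left): buffer="rwovjgg" (len 7), cursors c1@4 c2@5, authorship .......
After op 2 (move_right): buffer="rwovjgg" (len 7), cursors c1@5 c2@6, authorship .......
After op 3 (move_left): buffer="rwovjgg" (len 7), cursors c1@4 c2@5, authorship .......

Answer: 4 5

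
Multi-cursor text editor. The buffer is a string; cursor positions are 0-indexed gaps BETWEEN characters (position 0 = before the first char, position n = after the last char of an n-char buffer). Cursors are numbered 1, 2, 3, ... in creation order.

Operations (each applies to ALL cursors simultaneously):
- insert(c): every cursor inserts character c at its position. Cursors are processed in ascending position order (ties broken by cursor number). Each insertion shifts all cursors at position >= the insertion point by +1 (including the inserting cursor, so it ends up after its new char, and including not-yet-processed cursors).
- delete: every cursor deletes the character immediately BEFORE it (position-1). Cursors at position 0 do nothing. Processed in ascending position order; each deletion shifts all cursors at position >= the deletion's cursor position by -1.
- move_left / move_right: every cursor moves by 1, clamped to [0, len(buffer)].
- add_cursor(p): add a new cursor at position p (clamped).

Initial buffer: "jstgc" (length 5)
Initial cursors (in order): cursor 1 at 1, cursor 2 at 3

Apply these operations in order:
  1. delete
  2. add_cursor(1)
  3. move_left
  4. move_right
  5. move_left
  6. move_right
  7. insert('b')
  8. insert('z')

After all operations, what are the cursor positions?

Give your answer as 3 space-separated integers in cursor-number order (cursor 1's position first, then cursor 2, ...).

Answer: 7 7 7

Derivation:
After op 1 (delete): buffer="sgc" (len 3), cursors c1@0 c2@1, authorship ...
After op 2 (add_cursor(1)): buffer="sgc" (len 3), cursors c1@0 c2@1 c3@1, authorship ...
After op 3 (move_left): buffer="sgc" (len 3), cursors c1@0 c2@0 c3@0, authorship ...
After op 4 (move_right): buffer="sgc" (len 3), cursors c1@1 c2@1 c3@1, authorship ...
After op 5 (move_left): buffer="sgc" (len 3), cursors c1@0 c2@0 c3@0, authorship ...
After op 6 (move_right): buffer="sgc" (len 3), cursors c1@1 c2@1 c3@1, authorship ...
After op 7 (insert('b')): buffer="sbbbgc" (len 6), cursors c1@4 c2@4 c3@4, authorship .123..
After op 8 (insert('z')): buffer="sbbbzzzgc" (len 9), cursors c1@7 c2@7 c3@7, authorship .123123..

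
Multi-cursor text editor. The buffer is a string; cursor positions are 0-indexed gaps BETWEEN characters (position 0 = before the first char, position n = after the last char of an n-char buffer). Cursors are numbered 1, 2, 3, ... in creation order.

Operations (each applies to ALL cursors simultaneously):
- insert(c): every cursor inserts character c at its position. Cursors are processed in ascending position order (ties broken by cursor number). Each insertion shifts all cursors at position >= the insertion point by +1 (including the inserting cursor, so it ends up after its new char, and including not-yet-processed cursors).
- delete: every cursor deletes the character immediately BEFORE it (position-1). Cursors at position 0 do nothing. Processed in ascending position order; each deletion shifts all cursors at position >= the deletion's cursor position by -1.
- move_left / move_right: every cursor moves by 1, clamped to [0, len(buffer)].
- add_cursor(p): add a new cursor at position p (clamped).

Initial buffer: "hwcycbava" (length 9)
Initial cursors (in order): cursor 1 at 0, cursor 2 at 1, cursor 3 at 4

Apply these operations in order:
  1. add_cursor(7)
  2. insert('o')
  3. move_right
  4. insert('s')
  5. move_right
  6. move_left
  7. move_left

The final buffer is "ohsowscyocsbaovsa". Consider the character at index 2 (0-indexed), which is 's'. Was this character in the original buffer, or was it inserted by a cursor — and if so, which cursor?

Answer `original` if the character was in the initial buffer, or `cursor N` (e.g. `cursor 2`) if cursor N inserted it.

After op 1 (add_cursor(7)): buffer="hwcycbava" (len 9), cursors c1@0 c2@1 c3@4 c4@7, authorship .........
After op 2 (insert('o')): buffer="ohowcyocbaova" (len 13), cursors c1@1 c2@3 c3@7 c4@11, authorship 1.2...3...4..
After op 3 (move_right): buffer="ohowcyocbaova" (len 13), cursors c1@2 c2@4 c3@8 c4@12, authorship 1.2...3...4..
After op 4 (insert('s')): buffer="ohsowscyocsbaovsa" (len 17), cursors c1@3 c2@6 c3@11 c4@16, authorship 1.12.2..3.3..4.4.
After op 5 (move_right): buffer="ohsowscyocsbaovsa" (len 17), cursors c1@4 c2@7 c3@12 c4@17, authorship 1.12.2..3.3..4.4.
After op 6 (move_left): buffer="ohsowscyocsbaovsa" (len 17), cursors c1@3 c2@6 c3@11 c4@16, authorship 1.12.2..3.3..4.4.
After op 7 (move_left): buffer="ohsowscyocsbaovsa" (len 17), cursors c1@2 c2@5 c3@10 c4@15, authorship 1.12.2..3.3..4.4.
Authorship (.=original, N=cursor N): 1 . 1 2 . 2 . . 3 . 3 . . 4 . 4 .
Index 2: author = 1

Answer: cursor 1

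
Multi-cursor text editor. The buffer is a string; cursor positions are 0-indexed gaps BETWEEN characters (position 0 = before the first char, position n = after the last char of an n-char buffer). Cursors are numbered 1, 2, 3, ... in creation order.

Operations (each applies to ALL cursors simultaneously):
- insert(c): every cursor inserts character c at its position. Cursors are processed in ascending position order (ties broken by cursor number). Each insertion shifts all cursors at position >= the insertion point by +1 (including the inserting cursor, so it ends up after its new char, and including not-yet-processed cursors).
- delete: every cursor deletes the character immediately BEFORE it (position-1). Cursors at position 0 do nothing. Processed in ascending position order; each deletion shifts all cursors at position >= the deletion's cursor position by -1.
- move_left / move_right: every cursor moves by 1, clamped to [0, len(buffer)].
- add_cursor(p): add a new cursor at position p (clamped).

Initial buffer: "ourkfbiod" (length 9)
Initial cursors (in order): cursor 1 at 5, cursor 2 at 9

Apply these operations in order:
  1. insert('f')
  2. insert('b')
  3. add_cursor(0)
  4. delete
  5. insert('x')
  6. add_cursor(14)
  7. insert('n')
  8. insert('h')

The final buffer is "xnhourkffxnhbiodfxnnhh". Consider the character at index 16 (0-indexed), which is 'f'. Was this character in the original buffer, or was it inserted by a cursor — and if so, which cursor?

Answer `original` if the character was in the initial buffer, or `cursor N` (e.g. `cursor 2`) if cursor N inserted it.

After op 1 (insert('f')): buffer="ourkffbiodf" (len 11), cursors c1@6 c2@11, authorship .....1....2
After op 2 (insert('b')): buffer="ourkffbbiodfb" (len 13), cursors c1@7 c2@13, authorship .....11....22
After op 3 (add_cursor(0)): buffer="ourkffbbiodfb" (len 13), cursors c3@0 c1@7 c2@13, authorship .....11....22
After op 4 (delete): buffer="ourkffbiodf" (len 11), cursors c3@0 c1@6 c2@11, authorship .....1....2
After op 5 (insert('x')): buffer="xourkffxbiodfx" (len 14), cursors c3@1 c1@8 c2@14, authorship 3.....11....22
After op 6 (add_cursor(14)): buffer="xourkffxbiodfx" (len 14), cursors c3@1 c1@8 c2@14 c4@14, authorship 3.....11....22
After op 7 (insert('n')): buffer="xnourkffxnbiodfxnn" (len 18), cursors c3@2 c1@10 c2@18 c4@18, authorship 33.....111....2224
After op 8 (insert('h')): buffer="xnhourkffxnhbiodfxnnhh" (len 22), cursors c3@3 c1@12 c2@22 c4@22, authorship 333.....1111....222424
Authorship (.=original, N=cursor N): 3 3 3 . . . . . 1 1 1 1 . . . . 2 2 2 4 2 4
Index 16: author = 2

Answer: cursor 2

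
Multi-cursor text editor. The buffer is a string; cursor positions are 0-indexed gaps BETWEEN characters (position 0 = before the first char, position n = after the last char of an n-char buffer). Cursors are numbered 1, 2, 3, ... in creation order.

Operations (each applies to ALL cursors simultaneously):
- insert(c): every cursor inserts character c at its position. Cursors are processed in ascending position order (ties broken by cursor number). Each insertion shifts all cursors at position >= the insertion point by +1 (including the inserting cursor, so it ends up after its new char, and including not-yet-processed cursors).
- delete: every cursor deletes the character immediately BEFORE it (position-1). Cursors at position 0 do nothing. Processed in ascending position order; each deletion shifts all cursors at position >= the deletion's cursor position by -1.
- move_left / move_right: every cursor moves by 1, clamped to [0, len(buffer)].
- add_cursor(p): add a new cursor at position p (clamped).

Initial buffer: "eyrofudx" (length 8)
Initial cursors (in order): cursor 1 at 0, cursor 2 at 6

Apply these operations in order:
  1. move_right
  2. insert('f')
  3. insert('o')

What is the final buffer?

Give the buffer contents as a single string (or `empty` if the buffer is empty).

After op 1 (move_right): buffer="eyrofudx" (len 8), cursors c1@1 c2@7, authorship ........
After op 2 (insert('f')): buffer="efyrofudfx" (len 10), cursors c1@2 c2@9, authorship .1......2.
After op 3 (insert('o')): buffer="efoyrofudfox" (len 12), cursors c1@3 c2@11, authorship .11......22.

Answer: efoyrofudfox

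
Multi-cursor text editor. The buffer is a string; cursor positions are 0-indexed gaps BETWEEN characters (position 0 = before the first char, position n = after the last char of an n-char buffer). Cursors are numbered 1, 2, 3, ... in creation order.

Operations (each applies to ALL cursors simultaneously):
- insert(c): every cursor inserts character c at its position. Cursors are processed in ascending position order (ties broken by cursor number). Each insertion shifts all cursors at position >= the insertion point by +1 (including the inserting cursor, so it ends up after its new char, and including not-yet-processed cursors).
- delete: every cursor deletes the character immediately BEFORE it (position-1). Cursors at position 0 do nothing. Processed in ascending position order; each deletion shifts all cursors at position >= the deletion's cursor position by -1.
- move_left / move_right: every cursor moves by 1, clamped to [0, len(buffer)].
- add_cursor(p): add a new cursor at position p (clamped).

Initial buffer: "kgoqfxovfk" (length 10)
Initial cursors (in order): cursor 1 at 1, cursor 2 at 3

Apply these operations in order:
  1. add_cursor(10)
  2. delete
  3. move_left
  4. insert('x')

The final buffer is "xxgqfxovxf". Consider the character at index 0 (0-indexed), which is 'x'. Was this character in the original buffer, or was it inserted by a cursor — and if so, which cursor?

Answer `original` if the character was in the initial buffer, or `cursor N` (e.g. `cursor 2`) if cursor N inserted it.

Answer: cursor 1

Derivation:
After op 1 (add_cursor(10)): buffer="kgoqfxovfk" (len 10), cursors c1@1 c2@3 c3@10, authorship ..........
After op 2 (delete): buffer="gqfxovf" (len 7), cursors c1@0 c2@1 c3@7, authorship .......
After op 3 (move_left): buffer="gqfxovf" (len 7), cursors c1@0 c2@0 c3@6, authorship .......
After op 4 (insert('x')): buffer="xxgqfxovxf" (len 10), cursors c1@2 c2@2 c3@9, authorship 12......3.
Authorship (.=original, N=cursor N): 1 2 . . . . . . 3 .
Index 0: author = 1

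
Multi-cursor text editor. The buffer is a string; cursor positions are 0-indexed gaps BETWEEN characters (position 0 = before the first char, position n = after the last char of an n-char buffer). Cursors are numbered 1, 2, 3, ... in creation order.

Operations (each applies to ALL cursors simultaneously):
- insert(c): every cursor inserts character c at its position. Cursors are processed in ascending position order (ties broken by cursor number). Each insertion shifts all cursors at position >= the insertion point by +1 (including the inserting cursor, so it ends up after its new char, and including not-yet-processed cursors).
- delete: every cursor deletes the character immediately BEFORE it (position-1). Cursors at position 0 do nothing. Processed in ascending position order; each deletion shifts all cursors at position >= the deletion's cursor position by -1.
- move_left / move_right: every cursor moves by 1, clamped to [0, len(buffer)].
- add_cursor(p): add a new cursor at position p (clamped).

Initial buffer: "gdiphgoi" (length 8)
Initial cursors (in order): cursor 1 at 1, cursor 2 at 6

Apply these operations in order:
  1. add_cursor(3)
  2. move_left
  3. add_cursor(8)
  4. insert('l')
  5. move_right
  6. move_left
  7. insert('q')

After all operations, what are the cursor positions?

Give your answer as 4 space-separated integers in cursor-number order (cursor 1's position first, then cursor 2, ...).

After op 1 (add_cursor(3)): buffer="gdiphgoi" (len 8), cursors c1@1 c3@3 c2@6, authorship ........
After op 2 (move_left): buffer="gdiphgoi" (len 8), cursors c1@0 c3@2 c2@5, authorship ........
After op 3 (add_cursor(8)): buffer="gdiphgoi" (len 8), cursors c1@0 c3@2 c2@5 c4@8, authorship ........
After op 4 (insert('l')): buffer="lgdliphlgoil" (len 12), cursors c1@1 c3@4 c2@8 c4@12, authorship 1..3...2...4
After op 5 (move_right): buffer="lgdliphlgoil" (len 12), cursors c1@2 c3@5 c2@9 c4@12, authorship 1..3...2...4
After op 6 (move_left): buffer="lgdliphlgoil" (len 12), cursors c1@1 c3@4 c2@8 c4@11, authorship 1..3...2...4
After op 7 (insert('q')): buffer="lqgdlqiphlqgoiql" (len 16), cursors c1@2 c3@6 c2@11 c4@15, authorship 11..33...22...44

Answer: 2 11 6 15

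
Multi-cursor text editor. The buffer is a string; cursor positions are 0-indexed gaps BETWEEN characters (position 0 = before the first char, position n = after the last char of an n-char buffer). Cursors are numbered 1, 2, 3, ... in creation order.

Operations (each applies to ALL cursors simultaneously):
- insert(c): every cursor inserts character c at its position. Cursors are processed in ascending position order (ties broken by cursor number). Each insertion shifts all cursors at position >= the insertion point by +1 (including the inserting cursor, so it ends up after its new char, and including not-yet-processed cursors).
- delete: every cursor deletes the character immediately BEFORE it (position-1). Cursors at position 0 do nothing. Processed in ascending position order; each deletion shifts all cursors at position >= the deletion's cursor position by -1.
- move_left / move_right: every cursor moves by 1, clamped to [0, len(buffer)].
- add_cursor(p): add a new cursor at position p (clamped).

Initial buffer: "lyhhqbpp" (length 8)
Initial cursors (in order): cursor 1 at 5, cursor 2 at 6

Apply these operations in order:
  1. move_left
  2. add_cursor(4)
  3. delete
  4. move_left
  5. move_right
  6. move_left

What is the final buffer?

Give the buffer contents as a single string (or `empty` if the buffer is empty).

After op 1 (move_left): buffer="lyhhqbpp" (len 8), cursors c1@4 c2@5, authorship ........
After op 2 (add_cursor(4)): buffer="lyhhqbpp" (len 8), cursors c1@4 c3@4 c2@5, authorship ........
After op 3 (delete): buffer="lybpp" (len 5), cursors c1@2 c2@2 c3@2, authorship .....
After op 4 (move_left): buffer="lybpp" (len 5), cursors c1@1 c2@1 c3@1, authorship .....
After op 5 (move_right): buffer="lybpp" (len 5), cursors c1@2 c2@2 c3@2, authorship .....
After op 6 (move_left): buffer="lybpp" (len 5), cursors c1@1 c2@1 c3@1, authorship .....

Answer: lybpp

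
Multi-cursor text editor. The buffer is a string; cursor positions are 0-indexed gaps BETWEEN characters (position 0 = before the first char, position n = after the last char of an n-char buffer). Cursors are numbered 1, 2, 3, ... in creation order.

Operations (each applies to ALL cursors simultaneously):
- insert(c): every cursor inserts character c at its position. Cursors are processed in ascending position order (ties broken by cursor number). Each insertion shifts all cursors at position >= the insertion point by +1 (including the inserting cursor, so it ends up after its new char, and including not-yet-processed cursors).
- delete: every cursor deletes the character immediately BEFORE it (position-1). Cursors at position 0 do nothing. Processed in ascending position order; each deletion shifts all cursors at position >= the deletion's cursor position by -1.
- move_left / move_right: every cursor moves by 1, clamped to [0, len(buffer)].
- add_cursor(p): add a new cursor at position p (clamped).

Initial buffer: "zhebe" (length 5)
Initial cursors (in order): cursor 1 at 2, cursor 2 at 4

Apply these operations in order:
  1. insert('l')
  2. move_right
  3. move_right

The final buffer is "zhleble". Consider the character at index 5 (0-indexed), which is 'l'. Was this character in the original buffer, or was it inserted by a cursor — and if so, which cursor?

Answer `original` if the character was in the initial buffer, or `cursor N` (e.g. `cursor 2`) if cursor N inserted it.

After op 1 (insert('l')): buffer="zhleble" (len 7), cursors c1@3 c2@6, authorship ..1..2.
After op 2 (move_right): buffer="zhleble" (len 7), cursors c1@4 c2@7, authorship ..1..2.
After op 3 (move_right): buffer="zhleble" (len 7), cursors c1@5 c2@7, authorship ..1..2.
Authorship (.=original, N=cursor N): . . 1 . . 2 .
Index 5: author = 2

Answer: cursor 2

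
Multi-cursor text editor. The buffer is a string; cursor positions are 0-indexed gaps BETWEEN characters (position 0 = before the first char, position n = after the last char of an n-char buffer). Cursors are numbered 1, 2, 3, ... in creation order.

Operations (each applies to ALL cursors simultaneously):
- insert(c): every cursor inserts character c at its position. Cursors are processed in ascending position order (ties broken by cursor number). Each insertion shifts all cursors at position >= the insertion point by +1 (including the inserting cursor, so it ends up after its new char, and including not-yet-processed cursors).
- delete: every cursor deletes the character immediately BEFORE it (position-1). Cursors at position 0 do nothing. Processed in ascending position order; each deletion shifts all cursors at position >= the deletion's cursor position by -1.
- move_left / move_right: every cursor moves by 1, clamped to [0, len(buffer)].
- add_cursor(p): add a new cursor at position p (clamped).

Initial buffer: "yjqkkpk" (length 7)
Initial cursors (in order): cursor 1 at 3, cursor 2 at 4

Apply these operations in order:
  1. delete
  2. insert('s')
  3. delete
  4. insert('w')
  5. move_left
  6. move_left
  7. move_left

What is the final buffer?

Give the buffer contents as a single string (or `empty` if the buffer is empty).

Answer: yjwwkpk

Derivation:
After op 1 (delete): buffer="yjkpk" (len 5), cursors c1@2 c2@2, authorship .....
After op 2 (insert('s')): buffer="yjsskpk" (len 7), cursors c1@4 c2@4, authorship ..12...
After op 3 (delete): buffer="yjkpk" (len 5), cursors c1@2 c2@2, authorship .....
After op 4 (insert('w')): buffer="yjwwkpk" (len 7), cursors c1@4 c2@4, authorship ..12...
After op 5 (move_left): buffer="yjwwkpk" (len 7), cursors c1@3 c2@3, authorship ..12...
After op 6 (move_left): buffer="yjwwkpk" (len 7), cursors c1@2 c2@2, authorship ..12...
After op 7 (move_left): buffer="yjwwkpk" (len 7), cursors c1@1 c2@1, authorship ..12...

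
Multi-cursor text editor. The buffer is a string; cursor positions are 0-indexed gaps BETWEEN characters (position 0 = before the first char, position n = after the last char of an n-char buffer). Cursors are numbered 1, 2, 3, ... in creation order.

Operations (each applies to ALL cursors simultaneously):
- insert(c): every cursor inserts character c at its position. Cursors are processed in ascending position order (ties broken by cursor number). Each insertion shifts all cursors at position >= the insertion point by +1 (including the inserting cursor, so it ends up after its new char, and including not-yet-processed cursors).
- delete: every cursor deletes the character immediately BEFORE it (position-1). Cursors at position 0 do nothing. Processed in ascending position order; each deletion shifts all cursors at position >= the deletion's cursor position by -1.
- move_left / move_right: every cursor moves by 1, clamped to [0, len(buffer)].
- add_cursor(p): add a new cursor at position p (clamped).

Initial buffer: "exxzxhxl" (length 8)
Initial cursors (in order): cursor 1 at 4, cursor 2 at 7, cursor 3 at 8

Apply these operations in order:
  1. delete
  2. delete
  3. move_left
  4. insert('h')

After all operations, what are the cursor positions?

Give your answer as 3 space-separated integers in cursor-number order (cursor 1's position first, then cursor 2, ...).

Answer: 4 4 4

Derivation:
After op 1 (delete): buffer="exxxh" (len 5), cursors c1@3 c2@5 c3@5, authorship .....
After op 2 (delete): buffer="ex" (len 2), cursors c1@2 c2@2 c3@2, authorship ..
After op 3 (move_left): buffer="ex" (len 2), cursors c1@1 c2@1 c3@1, authorship ..
After op 4 (insert('h')): buffer="ehhhx" (len 5), cursors c1@4 c2@4 c3@4, authorship .123.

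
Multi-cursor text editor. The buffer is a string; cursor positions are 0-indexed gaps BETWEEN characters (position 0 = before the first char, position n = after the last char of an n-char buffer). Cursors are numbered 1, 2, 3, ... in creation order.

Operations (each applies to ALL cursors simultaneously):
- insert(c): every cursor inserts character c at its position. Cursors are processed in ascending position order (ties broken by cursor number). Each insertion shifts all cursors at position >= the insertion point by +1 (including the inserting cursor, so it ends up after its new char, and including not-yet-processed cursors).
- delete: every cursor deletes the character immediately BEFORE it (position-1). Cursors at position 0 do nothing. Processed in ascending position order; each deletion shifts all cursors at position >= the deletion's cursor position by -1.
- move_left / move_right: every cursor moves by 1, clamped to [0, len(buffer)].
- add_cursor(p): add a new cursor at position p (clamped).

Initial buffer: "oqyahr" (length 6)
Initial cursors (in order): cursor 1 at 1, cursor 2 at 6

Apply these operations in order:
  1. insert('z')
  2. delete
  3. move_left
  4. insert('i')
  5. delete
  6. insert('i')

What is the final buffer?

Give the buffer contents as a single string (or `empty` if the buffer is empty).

Answer: ioqyahir

Derivation:
After op 1 (insert('z')): buffer="ozqyahrz" (len 8), cursors c1@2 c2@8, authorship .1.....2
After op 2 (delete): buffer="oqyahr" (len 6), cursors c1@1 c2@6, authorship ......
After op 3 (move_left): buffer="oqyahr" (len 6), cursors c1@0 c2@5, authorship ......
After op 4 (insert('i')): buffer="ioqyahir" (len 8), cursors c1@1 c2@7, authorship 1.....2.
After op 5 (delete): buffer="oqyahr" (len 6), cursors c1@0 c2@5, authorship ......
After op 6 (insert('i')): buffer="ioqyahir" (len 8), cursors c1@1 c2@7, authorship 1.....2.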